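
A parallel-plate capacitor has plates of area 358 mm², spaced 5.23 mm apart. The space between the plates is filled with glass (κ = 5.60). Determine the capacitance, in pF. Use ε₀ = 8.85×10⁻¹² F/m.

A = 358 mm² = 3.58×10⁻⁴ m².
C = κε₀A/d = 5.60 × 8.85×10⁻¹² × 3.58×10⁻⁴ / 5.23×10⁻³ = 3.39×10⁻¹² F.

3.39 pF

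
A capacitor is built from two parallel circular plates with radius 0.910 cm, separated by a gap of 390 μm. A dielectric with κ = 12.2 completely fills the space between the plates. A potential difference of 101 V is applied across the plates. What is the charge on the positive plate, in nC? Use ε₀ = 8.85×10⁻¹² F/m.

7.27 nC

A = π(0.910 cm)² = 2.60×10⁻⁴ m².
C = κε₀A/d = 12.2 × 8.85×10⁻¹² × 2.60×10⁻⁴ / 3.90×10⁻⁴ = 7.20×10⁻¹¹ F.
Q = CV = 7.20×10⁻¹¹ × 101 = 7.27×10⁻⁹ C.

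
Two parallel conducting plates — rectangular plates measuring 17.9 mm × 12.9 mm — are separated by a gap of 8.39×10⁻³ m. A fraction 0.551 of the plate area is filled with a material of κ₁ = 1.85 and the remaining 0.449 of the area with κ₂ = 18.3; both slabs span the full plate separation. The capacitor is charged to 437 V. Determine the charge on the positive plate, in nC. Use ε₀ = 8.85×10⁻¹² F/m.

A = 17.9 × 12.9 mm² = 2.31×10⁻⁴ m².
Side-by-side slabs ⇒ two capacitors in parallel, each spanning the full gap.
C₁ = κ₁ε₀A₁/d = 1.85 × 8.85×10⁻¹² × 1.27×10⁻⁴ / 8.39×10⁻³ = 2.48×10⁻¹³ F.
C₂ = κ₂ε₀A₂/d = 18.3 × 8.85×10⁻¹² × 1.04×10⁻⁴ / 8.39×10⁻³ = 2.00×10⁻¹² F.
C = C₁ + C₂ = 2.25×10⁻¹² F.
Q = CV = 2.25×10⁻¹² × 437 = 9.83×10⁻¹⁰ C.

0.983 nC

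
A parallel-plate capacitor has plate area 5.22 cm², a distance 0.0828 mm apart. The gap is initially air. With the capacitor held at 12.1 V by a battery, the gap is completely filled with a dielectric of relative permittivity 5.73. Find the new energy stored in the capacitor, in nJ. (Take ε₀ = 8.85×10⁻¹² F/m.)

A = 5.22 cm² = 5.22×10⁻⁴ m².
Initially C₁ = ε₀A/d = 8.85×10⁻¹² × 5.22×10⁻⁴ / 8.28×10⁻⁵ = 5.58×10⁻¹¹ F.
U₁ = 4.08×10⁻⁹ J.
Battery connected ⇒ V is held fixed. C₂ = 5.73 C₁ and U = ½CV², so U₂/U₁ = C₂/C₁ = 5.73.
U₂ = 5.73 × 4.08×10⁻⁹ = 2.34×10⁻⁸ J.

U ≈ 23.4 nJ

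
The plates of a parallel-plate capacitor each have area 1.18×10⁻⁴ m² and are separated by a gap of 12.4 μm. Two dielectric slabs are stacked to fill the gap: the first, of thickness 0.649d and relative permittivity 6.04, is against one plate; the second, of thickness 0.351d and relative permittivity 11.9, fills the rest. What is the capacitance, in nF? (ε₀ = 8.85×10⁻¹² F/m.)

Stacked slabs ⇒ two capacitors in series, each with the full plate area.
C₁ = κ₁ε₀A/d₁ = 6.04 × 8.85×10⁻¹² × 1.18×10⁻⁴ / 8.05×10⁻⁶ = 7.84×10⁻¹⁰ F.
C₂ = κ₂ε₀A/d₂ = 11.9 × 8.85×10⁻¹² × 1.18×10⁻⁴ / 4.35×10⁻⁶ = 2.86×10⁻⁹ F.
C = (1/C₁ + 1/C₂)⁻¹ = 6.15×10⁻¹⁰ F.

C ≈ 0.615 nF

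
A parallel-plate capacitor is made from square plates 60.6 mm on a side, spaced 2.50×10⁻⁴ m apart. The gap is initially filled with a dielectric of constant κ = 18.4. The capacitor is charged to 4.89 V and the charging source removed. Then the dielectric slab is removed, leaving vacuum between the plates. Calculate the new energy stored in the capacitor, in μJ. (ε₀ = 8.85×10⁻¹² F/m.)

A = (60.6 mm)² = 3.67×10⁻³ m².
Initially C₁ = κε₀A/d = 18.4 × 8.85×10⁻¹² × 3.67×10⁻³ / 2.50×10⁻⁴ = 2.39×10⁻⁹ F.
U₁ = 2.86×10⁻⁸ J.
Isolated ⇒ Q is held fixed. C₂ = 0.0543 C₁ and U = Q²/(2C), so U₂/U₁ = C₁/C₂ = 18.4.
U₂ = 18.4 × 2.86×10⁻⁸ = 5.26×10⁻⁷ J.

0.526 μJ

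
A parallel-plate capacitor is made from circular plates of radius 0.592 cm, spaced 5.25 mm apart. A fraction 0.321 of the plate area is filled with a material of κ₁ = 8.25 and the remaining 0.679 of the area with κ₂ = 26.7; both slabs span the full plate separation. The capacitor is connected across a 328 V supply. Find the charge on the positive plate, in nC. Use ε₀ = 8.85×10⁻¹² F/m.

1.26 nC

A = π(0.592 cm)² = 1.10×10⁻⁴ m².
Side-by-side slabs ⇒ two capacitors in parallel, each spanning the full gap.
C₁ = κ₁ε₀A₁/d = 8.25 × 8.85×10⁻¹² × 3.53×10⁻⁵ / 5.25×10⁻³ = 4.92×10⁻¹³ F.
C₂ = κ₂ε₀A₂/d = 26.7 × 8.85×10⁻¹² × 7.48×10⁻⁵ / 5.25×10⁻³ = 3.36×10⁻¹² F.
C = C₁ + C₂ = 3.86×10⁻¹² F.
Q = CV = 3.86×10⁻¹² × 328 = 1.26×10⁻⁹ C.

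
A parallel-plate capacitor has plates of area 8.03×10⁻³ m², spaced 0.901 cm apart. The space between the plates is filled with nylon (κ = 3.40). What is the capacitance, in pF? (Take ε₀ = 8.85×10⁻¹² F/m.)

26.8 pF

C = κε₀A/d = 3.40 × 8.85×10⁻¹² × 8.03×10⁻³ / 9.01×10⁻³ = 2.68×10⁻¹¹ F.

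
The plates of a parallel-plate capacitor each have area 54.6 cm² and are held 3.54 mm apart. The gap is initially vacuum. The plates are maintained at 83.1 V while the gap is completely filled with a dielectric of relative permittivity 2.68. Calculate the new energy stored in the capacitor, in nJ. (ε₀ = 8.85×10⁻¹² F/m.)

U ≈ 126 nJ

A = 54.6 cm² = 5.46×10⁻³ m².
Initially C₁ = ε₀A/d = 8.85×10⁻¹² × 5.46×10⁻³ / 3.54×10⁻³ = 1.37×10⁻¹¹ F.
U₁ = 4.71×10⁻⁸ J.
Battery connected ⇒ V is held fixed. C₂ = 2.68 C₁ and U = ½CV², so U₂/U₁ = C₂/C₁ = 2.68.
U₂ = 2.68 × 4.71×10⁻⁸ = 1.26×10⁻⁷ J.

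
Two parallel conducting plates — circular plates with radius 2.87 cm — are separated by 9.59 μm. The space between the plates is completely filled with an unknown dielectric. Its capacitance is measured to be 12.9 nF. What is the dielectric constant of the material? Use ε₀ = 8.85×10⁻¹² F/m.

κ ≈ 5.40

A = π(2.87 cm)² = 2.59×10⁻³ m².
κ = Cd/(ε₀A) = 1.29×10⁻⁸ × 9.59×10⁻⁶ / (8.85×10⁻¹² × 2.59×10⁻³) = 5.40.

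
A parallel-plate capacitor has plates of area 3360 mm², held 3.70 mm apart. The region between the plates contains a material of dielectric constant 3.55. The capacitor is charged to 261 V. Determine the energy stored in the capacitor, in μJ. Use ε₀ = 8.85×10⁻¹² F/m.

0.972 μJ

A = 3360 mm² = 3.36×10⁻³ m².
C = κε₀A/d = 3.55 × 8.85×10⁻¹² × 3.36×10⁻³ / 3.70×10⁻³ = 2.85×10⁻¹¹ F.
U = ½CV² = ½ × 2.85×10⁻¹¹ × (261)² = 9.72×10⁻⁷ J.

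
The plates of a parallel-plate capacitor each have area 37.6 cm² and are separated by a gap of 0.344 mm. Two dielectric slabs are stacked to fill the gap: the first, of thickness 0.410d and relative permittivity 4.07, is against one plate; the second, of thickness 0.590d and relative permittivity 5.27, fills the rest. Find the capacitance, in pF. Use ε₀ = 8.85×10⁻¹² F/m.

A = 37.6 cm² = 3.76×10⁻³ m².
Stacked slabs ⇒ two capacitors in series, each with the full plate area.
C₁ = κ₁ε₀A/d₁ = 4.07 × 8.85×10⁻¹² × 3.76×10⁻³ / 1.41×10⁻⁴ = 9.60×10⁻¹⁰ F.
C₂ = κ₂ε₀A/d₂ = 5.27 × 8.85×10⁻¹² × 3.76×10⁻³ / 2.03×10⁻⁴ = 8.64×10⁻¹⁰ F.
C = (1/C₁ + 1/C₂)⁻¹ = 4.55×10⁻¹⁰ F.

455 pF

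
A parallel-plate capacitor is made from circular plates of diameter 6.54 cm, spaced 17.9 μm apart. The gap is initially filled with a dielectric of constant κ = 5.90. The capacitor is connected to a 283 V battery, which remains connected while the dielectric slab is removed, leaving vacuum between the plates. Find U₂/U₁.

Battery connected ⇒ V is held fixed.
C₂ = 0.169 C₁ and U = ½CV², so U₂/U₁ = C₂/C₁ = 0.169.

0.169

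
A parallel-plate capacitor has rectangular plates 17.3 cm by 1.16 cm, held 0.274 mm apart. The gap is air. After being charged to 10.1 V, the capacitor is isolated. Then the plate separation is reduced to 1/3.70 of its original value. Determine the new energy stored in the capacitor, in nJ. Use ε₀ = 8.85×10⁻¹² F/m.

U ≈ 0.894 nJ

A = 17.3 × 1.16 cm² = 2.01×10⁻³ m².
Initially C₁ = ε₀A/d = 8.85×10⁻¹² × 2.01×10⁻³ / 2.74×10⁻⁴ = 6.48×10⁻¹¹ F.
U₁ = 3.31×10⁻⁹ J.
Isolated ⇒ Q is held fixed. C₂ = 3.70 C₁ and U = Q²/(2C), so U₂/U₁ = C₁/C₂ = 0.270.
U₂ = 0.270 × 3.31×10⁻⁹ = 8.94×10⁻¹⁰ J.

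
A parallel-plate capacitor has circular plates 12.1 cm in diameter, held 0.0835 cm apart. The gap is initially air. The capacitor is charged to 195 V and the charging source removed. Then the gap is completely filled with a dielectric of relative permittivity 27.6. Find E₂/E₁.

Isolated ⇒ Q is held fixed.
V₂ = Q/C₂ = V₁/27.6; E = V/d, so E₂/E₁ = (V₂/V₁)(d₁/d₂) = 0.0362.

0.0362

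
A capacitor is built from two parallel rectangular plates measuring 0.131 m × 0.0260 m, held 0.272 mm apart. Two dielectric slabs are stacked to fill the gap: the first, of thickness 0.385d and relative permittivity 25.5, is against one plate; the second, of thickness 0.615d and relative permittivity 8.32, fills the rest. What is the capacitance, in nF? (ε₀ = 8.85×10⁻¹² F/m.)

A = 0.131 × 0.0260 m² = 3.41×10⁻³ m².
Stacked slabs ⇒ two capacitors in series, each with the full plate area.
C₁ = κ₁ε₀A/d₁ = 25.5 × 8.85×10⁻¹² × 3.41×10⁻³ / 1.05×10⁻⁴ = 7.34×10⁻⁹ F.
C₂ = κ₂ε₀A/d₂ = 8.32 × 8.85×10⁻¹² × 3.41×10⁻³ / 1.67×10⁻⁴ = 1.50×10⁻⁹ F.
C = (1/C₁ + 1/C₂)⁻¹ = 1.24×10⁻⁹ F.

1.24 nF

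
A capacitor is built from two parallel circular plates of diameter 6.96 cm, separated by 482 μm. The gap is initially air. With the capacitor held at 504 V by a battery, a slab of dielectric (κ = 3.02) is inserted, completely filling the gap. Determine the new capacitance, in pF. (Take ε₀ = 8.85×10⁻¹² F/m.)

211 pF

A = π(6.96/2 cm)² = 3.80×10⁻³ m².
Initially C₁ = ε₀A/d = 8.85×10⁻¹² × 3.80×10⁻³ / 4.82×10⁻⁴ = 6.99×10⁻¹¹ F.
C = κε₀A/d scales with κ, so C₂/C₁ = κ = 3.02.
C₂ = 3.02 × 6.99×10⁻¹¹ = 2.11×10⁻¹⁰ F.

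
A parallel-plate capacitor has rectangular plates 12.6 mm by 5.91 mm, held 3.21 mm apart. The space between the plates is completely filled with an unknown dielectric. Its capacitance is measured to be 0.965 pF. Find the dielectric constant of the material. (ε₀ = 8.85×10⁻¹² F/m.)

4.70

A = 12.6 × 5.91 mm² = 7.45×10⁻⁵ m².
κ = Cd/(ε₀A) = 9.65×10⁻¹³ × 3.21×10⁻³ / (8.85×10⁻¹² × 7.45×10⁻⁵) = 4.70.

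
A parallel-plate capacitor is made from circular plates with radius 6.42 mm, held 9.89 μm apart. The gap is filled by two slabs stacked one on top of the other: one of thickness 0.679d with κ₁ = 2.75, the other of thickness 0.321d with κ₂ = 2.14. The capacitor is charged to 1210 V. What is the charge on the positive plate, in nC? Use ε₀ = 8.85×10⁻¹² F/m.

A = π(6.42 mm)² = 1.29×10⁻⁴ m².
Stacked slabs ⇒ two capacitors in series, each with the full plate area.
C₁ = κ₁ε₀A/d₁ = 2.75 × 8.85×10⁻¹² × 1.29×10⁻⁴ / 6.72×10⁻⁶ = 4.69×10⁻¹⁰ F.
C₂ = κ₂ε₀A/d₂ = 2.14 × 8.85×10⁻¹² × 1.29×10⁻⁴ / 3.17×10⁻⁶ = 7.72×10⁻¹⁰ F.
C = (1/C₁ + 1/C₂)⁻¹ = 2.92×10⁻¹⁰ F.
Q = CV = 2.92×10⁻¹⁰ × 1210 = 3.53×10⁻⁷ C.

Q ≈ 353 nC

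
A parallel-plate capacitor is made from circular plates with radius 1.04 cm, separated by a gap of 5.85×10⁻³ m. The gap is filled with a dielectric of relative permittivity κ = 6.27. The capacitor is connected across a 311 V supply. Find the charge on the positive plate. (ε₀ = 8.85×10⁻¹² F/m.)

A = π(1.04 cm)² = 3.40×10⁻⁴ m².
C = κε₀A/d = 6.27 × 8.85×10⁻¹² × 3.40×10⁻⁴ / 5.85×10⁻³ = 3.22×10⁻¹² F.
Q = CV = 3.22×10⁻¹² × 311 = 1.00×10⁻⁹ C.

Q ≈ 1.00 nC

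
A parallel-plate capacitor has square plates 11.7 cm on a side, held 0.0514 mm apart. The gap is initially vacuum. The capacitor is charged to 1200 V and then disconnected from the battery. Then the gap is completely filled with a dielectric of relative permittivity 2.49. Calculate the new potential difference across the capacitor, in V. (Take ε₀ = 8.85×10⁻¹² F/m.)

482 V

A = (11.7 cm)² = 1.37×10⁻² m².
Initially C₁ = ε₀A/d = 8.85×10⁻¹² × 1.37×10⁻² / 5.14×10⁻⁵ = 2.36×10⁻⁹ F.
V₁ = 1.20×10³ V.
Isolated ⇒ Q is held fixed. C₂ = 2.49 C₁ and V = Q/C, so V₂/V₁ = C₁/C₂ = 0.402.
V₂ = 0.402 × 1.20×10³ = 4.82×10² V.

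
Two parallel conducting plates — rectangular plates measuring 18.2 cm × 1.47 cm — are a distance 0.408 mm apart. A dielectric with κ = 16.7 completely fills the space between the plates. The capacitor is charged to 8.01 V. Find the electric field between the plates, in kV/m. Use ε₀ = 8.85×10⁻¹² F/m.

19.6 kV/m

E = V/d = 8.01 / 4.08×10⁻⁴ = 1.96×10⁴ V/m.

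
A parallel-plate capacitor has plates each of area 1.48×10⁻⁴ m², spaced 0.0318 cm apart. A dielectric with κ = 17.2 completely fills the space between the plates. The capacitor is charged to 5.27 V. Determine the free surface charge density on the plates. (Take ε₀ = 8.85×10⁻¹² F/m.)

σ ≈ 2.52 μC/m²

C = κε₀A/d = 17.2 × 8.85×10⁻¹² × 1.48×10⁻⁴ / 3.18×10⁻⁴ = 7.08×10⁻¹¹ F.
σ = Q/A = CV/A = 7.08×10⁻¹¹ × 5.27 / 1.48×10⁻⁴ = 2.52×10⁻⁶ C/m².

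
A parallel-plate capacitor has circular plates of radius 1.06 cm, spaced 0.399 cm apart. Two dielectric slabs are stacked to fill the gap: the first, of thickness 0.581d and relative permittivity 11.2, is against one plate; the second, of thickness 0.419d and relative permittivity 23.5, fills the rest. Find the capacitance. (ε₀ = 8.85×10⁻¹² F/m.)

C ≈ 11.2 pF

A = π(1.06 cm)² = 3.53×10⁻⁴ m².
Stacked slabs ⇒ two capacitors in series, each with the full plate area.
C₁ = κ₁ε₀A/d₁ = 11.2 × 8.85×10⁻¹² × 3.53×10⁻⁴ / 2.32×10⁻³ = 1.51×10⁻¹¹ F.
C₂ = κ₂ε₀A/d₂ = 23.5 × 8.85×10⁻¹² × 3.53×10⁻⁴ / 1.67×10⁻³ = 4.39×10⁻¹¹ F.
C = (1/C₁ + 1/C₂)⁻¹ = 1.12×10⁻¹¹ F.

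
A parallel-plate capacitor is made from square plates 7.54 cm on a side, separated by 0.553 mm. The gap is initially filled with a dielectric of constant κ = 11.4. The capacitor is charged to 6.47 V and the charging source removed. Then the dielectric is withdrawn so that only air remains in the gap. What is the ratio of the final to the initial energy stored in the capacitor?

U₂/U₁ ≈ 11.4

Isolated ⇒ Q is held fixed.
C₂ = 0.0877 C₁ and U = Q²/(2C), so U₂/U₁ = C₁/C₂ = 11.4.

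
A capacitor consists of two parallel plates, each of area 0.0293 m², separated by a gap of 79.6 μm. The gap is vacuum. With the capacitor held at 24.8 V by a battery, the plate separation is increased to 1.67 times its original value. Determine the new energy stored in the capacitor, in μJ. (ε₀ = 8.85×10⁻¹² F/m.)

Initially C₁ = ε₀A/d = 8.85×10⁻¹² × 2.93×10⁻² / 7.96×10⁻⁵ = 3.26×10⁻⁹ F.
U₁ = 1.00×10⁻⁶ J.
Battery connected ⇒ V is held fixed. C₂ = 0.599 C₁ and U = ½CV², so U₂/U₁ = C₂/C₁ = 0.599.
U₂ = 0.599 × 1.00×10⁻⁶ = 6.00×10⁻⁷ J.

0.600 μJ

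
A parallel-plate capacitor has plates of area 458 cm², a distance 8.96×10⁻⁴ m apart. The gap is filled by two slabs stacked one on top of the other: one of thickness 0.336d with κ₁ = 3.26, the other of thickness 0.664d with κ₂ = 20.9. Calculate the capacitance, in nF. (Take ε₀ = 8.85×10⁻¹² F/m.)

A = 458 cm² = 4.58×10⁻² m².
Stacked slabs ⇒ two capacitors in series, each with the full plate area.
C₁ = κ₁ε₀A/d₁ = 3.26 × 8.85×10⁻¹² × 4.58×10⁻² / 3.01×10⁻⁴ = 4.39×10⁻⁹ F.
C₂ = κ₂ε₀A/d₂ = 20.9 × 8.85×10⁻¹² × 4.58×10⁻² / 5.95×10⁻⁴ = 1.42×10⁻⁸ F.
C = (1/C₁ + 1/C₂)⁻¹ = 3.35×10⁻⁹ F.

C ≈ 3.35 nF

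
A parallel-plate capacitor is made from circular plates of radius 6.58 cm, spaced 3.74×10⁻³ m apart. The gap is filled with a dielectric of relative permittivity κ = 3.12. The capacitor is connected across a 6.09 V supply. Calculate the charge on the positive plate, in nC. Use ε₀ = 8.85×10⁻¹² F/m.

0.612 nC

A = π(6.58 cm)² = 1.36×10⁻² m².
C = κε₀A/d = 3.12 × 8.85×10⁻¹² × 1.36×10⁻² / 3.74×10⁻³ = 1.00×10⁻¹⁰ F.
Q = CV = 1.00×10⁻¹⁰ × 6.09 = 6.12×10⁻¹⁰ C.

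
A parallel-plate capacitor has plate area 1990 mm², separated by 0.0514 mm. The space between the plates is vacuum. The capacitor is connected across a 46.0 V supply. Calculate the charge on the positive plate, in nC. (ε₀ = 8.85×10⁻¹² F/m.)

A = 1990 mm² = 1.99×10⁻³ m².
C = ε₀A/d = 8.85×10⁻¹² × 1.99×10⁻³ / 5.14×10⁻⁵ = 3.43×10⁻¹⁰ F.
Q = CV = 3.43×10⁻¹⁰ × 46.0 = 1.58×10⁻⁸ C.

Q ≈ 15.8 nC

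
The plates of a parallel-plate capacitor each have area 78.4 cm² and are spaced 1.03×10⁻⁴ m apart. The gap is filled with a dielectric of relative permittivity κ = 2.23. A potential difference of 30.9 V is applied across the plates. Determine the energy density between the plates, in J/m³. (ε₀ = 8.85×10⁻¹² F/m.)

E = V/d = 30.9 / 1.03×10⁻⁴ = 3.00×10⁵ V/m.
u = ½κε₀E² = ½ × 2.23 × 8.85×10⁻¹² × (3.00×10⁵)² = 0.888 J/m³.

0.888 J/m³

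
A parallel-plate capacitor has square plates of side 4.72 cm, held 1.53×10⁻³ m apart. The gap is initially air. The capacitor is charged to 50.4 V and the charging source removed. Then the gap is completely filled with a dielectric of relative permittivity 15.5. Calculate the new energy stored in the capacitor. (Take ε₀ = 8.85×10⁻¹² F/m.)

A = (4.72 cm)² = 2.23×10⁻³ m².
Initially C₁ = ε₀A/d = 8.85×10⁻¹² × 2.23×10⁻³ / 1.53×10⁻³ = 1.29×10⁻¹¹ F.
U₁ = 1.64×10⁻⁸ J.
Isolated ⇒ Q is held fixed. C₂ = 15.5 C₁ and U = Q²/(2C), so U₂/U₁ = C₁/C₂ = 0.0645.
U₂ = 0.0645 × 1.64×10⁻⁸ = 1.06×10⁻⁹ J.

1.06 nJ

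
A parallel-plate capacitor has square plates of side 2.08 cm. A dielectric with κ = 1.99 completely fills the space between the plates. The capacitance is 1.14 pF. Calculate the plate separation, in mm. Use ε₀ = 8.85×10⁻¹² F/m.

A = (2.08 cm)² = 4.33×10⁻⁴ m².
d = κε₀A/C = 1.99 × 8.85×10⁻¹² × 4.33×10⁻⁴ / 1.14×10⁻¹² = 6.68×10⁻³ m.

6.68 mm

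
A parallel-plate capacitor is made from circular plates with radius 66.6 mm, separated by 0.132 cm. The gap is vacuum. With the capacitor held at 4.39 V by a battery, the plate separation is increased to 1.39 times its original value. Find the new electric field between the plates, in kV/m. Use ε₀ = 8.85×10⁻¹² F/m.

2.39 kV/m

A = π(66.6 mm)² = 1.39×10⁻² m².
Initially C₁ = ε₀A/d = 8.85×10⁻¹² × 1.39×10⁻² / 1.32×10⁻³ = 9.34×10⁻¹¹ F.
E₁ = 3.33×10³ V/m.
Battery connected ⇒ V is held fixed. E = V/d, so E₂/E₁ = d₁/d₂ = 0.719.
E₂ = 0.719 × 3.33×10³ = 2.39×10³ V/m.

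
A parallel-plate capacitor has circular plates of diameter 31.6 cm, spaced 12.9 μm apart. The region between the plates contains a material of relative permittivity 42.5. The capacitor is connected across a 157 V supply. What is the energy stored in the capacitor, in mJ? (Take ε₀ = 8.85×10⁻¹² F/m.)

28.2 mJ

A = π(31.6/2 cm)² = 7.84×10⁻² m².
C = κε₀A/d = 42.5 × 8.85×10⁻¹² × 7.84×10⁻² / 1.29×10⁻⁵ = 2.29×10⁻⁶ F.
U = ½CV² = ½ × 2.29×10⁻⁶ × (157)² = 2.82×10⁻² J.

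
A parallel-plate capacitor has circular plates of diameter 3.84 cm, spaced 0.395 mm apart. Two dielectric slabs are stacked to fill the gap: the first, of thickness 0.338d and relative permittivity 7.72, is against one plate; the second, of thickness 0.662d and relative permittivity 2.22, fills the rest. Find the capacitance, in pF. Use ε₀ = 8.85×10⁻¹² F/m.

A = π(3.84/2 cm)² = 1.16×10⁻³ m².
Stacked slabs ⇒ two capacitors in series, each with the full plate area.
C₁ = κ₁ε₀A/d₁ = 7.72 × 8.85×10⁻¹² × 1.16×10⁻³ / 1.34×10⁻⁴ = 5.93×10⁻¹⁰ F.
C₂ = κ₂ε₀A/d₂ = 2.22 × 8.85×10⁻¹² × 1.16×10⁻³ / 2.61×10⁻⁴ = 8.70×10⁻¹¹ F.
C = (1/C₁ + 1/C₂)⁻¹ = 7.59×10⁻¹¹ F.

C ≈ 75.9 pF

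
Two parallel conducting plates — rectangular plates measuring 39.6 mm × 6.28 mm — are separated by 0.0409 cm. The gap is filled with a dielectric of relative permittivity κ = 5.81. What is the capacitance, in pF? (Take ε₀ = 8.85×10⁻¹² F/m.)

31.3 pF

A = 39.6 × 6.28 mm² = 2.49×10⁻⁴ m².
C = κε₀A/d = 5.81 × 8.85×10⁻¹² × 2.49×10⁻⁴ / 4.09×10⁻⁴ = 3.13×10⁻¹¹ F.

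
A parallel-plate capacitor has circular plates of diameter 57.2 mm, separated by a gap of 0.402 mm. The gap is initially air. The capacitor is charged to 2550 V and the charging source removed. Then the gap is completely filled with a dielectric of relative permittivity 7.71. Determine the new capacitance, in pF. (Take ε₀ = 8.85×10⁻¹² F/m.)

436 pF

A = π(57.2/2 mm)² = 2.57×10⁻³ m².
Initially C₁ = ε₀A/d = 8.85×10⁻¹² × 2.57×10⁻³ / 4.02×10⁻⁴ = 5.66×10⁻¹¹ F.
C = κε₀A/d scales with κ, so C₂/C₁ = κ = 7.71.
C₂ = 7.71 × 5.66×10⁻¹¹ = 4.36×10⁻¹⁰ F.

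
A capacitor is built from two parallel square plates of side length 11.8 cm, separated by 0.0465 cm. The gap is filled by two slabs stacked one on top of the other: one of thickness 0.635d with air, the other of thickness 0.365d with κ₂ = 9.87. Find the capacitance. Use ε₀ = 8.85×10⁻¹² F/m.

A = (11.8 cm)² = 1.39×10⁻² m².
Stacked slabs ⇒ two capacitors in series, each with the full plate area.
C₁ = κ₁ε₀A/d₁ = 1.00 × 8.85×10⁻¹² × 1.39×10⁻² / 2.95×10⁻⁴ = 4.17×10⁻¹⁰ F.
C₂ = κ₂ε₀A/d₂ = 9.87 × 8.85×10⁻¹² × 1.39×10⁻² / 1.70×10⁻⁴ = 7.17×10⁻⁹ F.
C = (1/C₁ + 1/C₂)⁻¹ = 3.94×10⁻¹⁰ F.

C ≈ 394 pF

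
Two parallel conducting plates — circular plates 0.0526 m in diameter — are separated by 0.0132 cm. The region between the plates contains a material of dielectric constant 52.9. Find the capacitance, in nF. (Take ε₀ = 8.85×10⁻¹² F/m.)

7.71 nF

A = π(0.0526/2 m)² = 2.17×10⁻³ m².
C = κε₀A/d = 52.9 × 8.85×10⁻¹² × 2.17×10⁻³ / 1.32×10⁻⁴ = 7.71×10⁻⁹ F.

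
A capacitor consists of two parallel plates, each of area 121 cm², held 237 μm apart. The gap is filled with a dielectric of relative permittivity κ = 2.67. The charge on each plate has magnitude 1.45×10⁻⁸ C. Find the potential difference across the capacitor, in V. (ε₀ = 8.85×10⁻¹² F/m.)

A = 121 cm² = 1.21×10⁻² m².
C = κε₀A/d = 2.67 × 8.85×10⁻¹² × 1.21×10⁻² / 2.37×10⁻⁴ = 1.21×10⁻⁹ F.
V = Q/C = 1.45×10⁻⁸ / 1.21×10⁻⁹ = 12.0 V.

12.0 V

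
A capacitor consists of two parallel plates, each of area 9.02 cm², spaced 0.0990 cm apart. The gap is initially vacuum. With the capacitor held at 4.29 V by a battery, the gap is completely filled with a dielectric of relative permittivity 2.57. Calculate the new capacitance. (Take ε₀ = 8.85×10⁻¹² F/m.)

A = 9.02 cm² = 9.02×10⁻⁴ m².
Initially C₁ = ε₀A/d = 8.85×10⁻¹² × 9.02×10⁻⁴ / 9.90×10⁻⁴ = 8.06×10⁻¹² F.
C = κε₀A/d scales with κ, so C₂/C₁ = κ = 2.57.
C₂ = 2.57 × 8.06×10⁻¹² = 2.07×10⁻¹¹ F.

C ≈ 20.7 pF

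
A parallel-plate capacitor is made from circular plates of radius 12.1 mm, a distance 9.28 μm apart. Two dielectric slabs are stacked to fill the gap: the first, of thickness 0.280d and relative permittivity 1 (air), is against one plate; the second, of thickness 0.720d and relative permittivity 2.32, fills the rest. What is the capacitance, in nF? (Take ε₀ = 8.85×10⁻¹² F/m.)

0.743 nF

A = π(12.1 mm)² = 4.60×10⁻⁴ m².
Stacked slabs ⇒ two capacitors in series, each with the full plate area.
C₁ = κ₁ε₀A/d₁ = 1.00 × 8.85×10⁻¹² × 4.60×10⁻⁴ / 2.60×10⁻⁶ = 1.57×10⁻⁹ F.
C₂ = κ₂ε₀A/d₂ = 2.32 × 8.85×10⁻¹² × 4.60×10⁻⁴ / 6.68×10⁻⁶ = 1.41×10⁻⁹ F.
C = (1/C₁ + 1/C₂)⁻¹ = 7.43×10⁻¹⁰ F.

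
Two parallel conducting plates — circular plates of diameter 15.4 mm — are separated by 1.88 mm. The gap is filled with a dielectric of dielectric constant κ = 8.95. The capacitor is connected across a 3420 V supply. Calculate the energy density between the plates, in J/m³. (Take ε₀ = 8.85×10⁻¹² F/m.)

131 J/m³

E = V/d = 3420 / 1.88×10⁻³ = 1.82×10⁶ V/m.
u = ½κε₀E² = ½ × 8.95 × 8.85×10⁻¹² × (1.82×10⁶)² = 1.31×10² J/m³.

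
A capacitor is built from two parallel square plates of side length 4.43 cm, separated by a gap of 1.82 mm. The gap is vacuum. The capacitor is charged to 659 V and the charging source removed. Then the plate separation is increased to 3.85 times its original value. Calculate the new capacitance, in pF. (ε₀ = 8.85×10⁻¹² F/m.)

A = (4.43 cm)² = 1.96×10⁻³ m².
Initially C₁ = ε₀A/d = 8.85×10⁻¹² × 1.96×10⁻³ / 1.82×10⁻³ = 9.54×10⁻¹² F.
C = ε₀A/d scales as 1/d, so C₂/C₁ = d₁/d₂ = 1/3.85 = 0.260.
C₂ = 0.260 × 9.54×10⁻¹² = 2.48×10⁻¹² F.

2.48 pF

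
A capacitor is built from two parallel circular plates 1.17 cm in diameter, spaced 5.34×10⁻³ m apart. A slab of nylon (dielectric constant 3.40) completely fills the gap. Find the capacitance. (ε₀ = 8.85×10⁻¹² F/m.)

A = π(1.17/2 cm)² = 1.08×10⁻⁴ m².
C = κε₀A/d = 3.40 × 8.85×10⁻¹² × 1.08×10⁻⁴ / 5.34×10⁻³ = 6.06×10⁻¹³ F.

C ≈ 0.606 pF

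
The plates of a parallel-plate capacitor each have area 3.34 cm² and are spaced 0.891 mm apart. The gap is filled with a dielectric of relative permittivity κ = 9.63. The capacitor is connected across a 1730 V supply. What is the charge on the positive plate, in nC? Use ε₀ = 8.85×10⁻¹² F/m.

A = 3.34 cm² = 3.34×10⁻⁴ m².
C = κε₀A/d = 9.63 × 8.85×10⁻¹² × 3.34×10⁻⁴ / 8.91×10⁻⁴ = 3.19×10⁻¹¹ F.
Q = CV = 3.19×10⁻¹¹ × 1730 = 5.53×10⁻⁸ C.

Q ≈ 55.3 nC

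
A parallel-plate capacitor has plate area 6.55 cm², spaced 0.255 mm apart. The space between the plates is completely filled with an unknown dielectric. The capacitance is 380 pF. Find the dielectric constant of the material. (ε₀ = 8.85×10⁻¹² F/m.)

A = 6.55 cm² = 6.55×10⁻⁴ m².
κ = Cd/(ε₀A) = 3.80×10⁻¹⁰ × 2.55×10⁻⁴ / (8.85×10⁻¹² × 6.55×10⁻⁴) = 16.7.

κ ≈ 16.7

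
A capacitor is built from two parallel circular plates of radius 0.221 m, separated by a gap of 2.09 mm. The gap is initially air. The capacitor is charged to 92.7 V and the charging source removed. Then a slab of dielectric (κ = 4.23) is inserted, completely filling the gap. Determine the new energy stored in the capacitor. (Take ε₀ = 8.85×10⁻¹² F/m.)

A = π(0.221 m)² = 0.153 m².
Initially C₁ = ε₀A/d = 8.85×10⁻¹² × 0.153 / 2.09×10⁻³ = 6.50×10⁻¹⁰ F.
U₁ = 2.79×10⁻⁶ J.
Isolated ⇒ Q is held fixed. C₂ = 4.23 C₁ and U = Q²/(2C), so U₂/U₁ = C₁/C₂ = 0.236.
U₂ = 0.236 × 2.79×10⁻⁶ = 6.60×10⁻⁷ J.

U ≈ 0.660 μJ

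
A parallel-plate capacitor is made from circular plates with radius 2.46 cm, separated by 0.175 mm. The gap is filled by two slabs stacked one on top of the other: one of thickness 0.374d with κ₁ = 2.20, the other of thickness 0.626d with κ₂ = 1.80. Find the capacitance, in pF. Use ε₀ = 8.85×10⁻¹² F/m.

186 pF

A = π(2.46 cm)² = 1.90×10⁻³ m².
Stacked slabs ⇒ two capacitors in series, each with the full plate area.
C₁ = κ₁ε₀A/d₁ = 2.20 × 8.85×10⁻¹² × 1.90×10⁻³ / 6.54×10⁻⁵ = 5.66×10⁻¹⁰ F.
C₂ = κ₂ε₀A/d₂ = 1.80 × 8.85×10⁻¹² × 1.90×10⁻³ / 1.10×10⁻⁴ = 2.76×10⁻¹⁰ F.
C = (1/C₁ + 1/C₂)⁻¹ = 1.86×10⁻¹⁰ F.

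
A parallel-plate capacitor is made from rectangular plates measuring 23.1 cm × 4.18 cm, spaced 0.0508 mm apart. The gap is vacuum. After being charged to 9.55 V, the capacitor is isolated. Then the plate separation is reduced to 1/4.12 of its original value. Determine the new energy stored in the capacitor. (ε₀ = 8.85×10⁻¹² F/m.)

A = 23.1 × 4.18 cm² = 9.66×10⁻³ m².
Initially C₁ = ε₀A/d = 8.85×10⁻¹² × 9.66×10⁻³ / 5.08×10⁻⁵ = 1.68×10⁻⁹ F.
U₁ = 7.67×10⁻⁸ J.
Isolated ⇒ Q is held fixed. C₂ = 4.12 C₁ and U = Q²/(2C), so U₂/U₁ = C₁/C₂ = 0.243.
U₂ = 0.243 × 7.67×10⁻⁸ = 1.86×10⁻⁸ J.

U ≈ 18.6 nJ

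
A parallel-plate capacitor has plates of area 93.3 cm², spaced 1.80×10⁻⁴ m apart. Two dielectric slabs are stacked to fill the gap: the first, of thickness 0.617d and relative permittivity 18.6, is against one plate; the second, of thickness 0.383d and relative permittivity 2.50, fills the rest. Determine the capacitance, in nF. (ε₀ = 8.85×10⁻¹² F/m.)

A = 93.3 cm² = 9.33×10⁻³ m².
Stacked slabs ⇒ two capacitors in series, each with the full plate area.
C₁ = κ₁ε₀A/d₁ = 18.6 × 8.85×10⁻¹² × 9.33×10⁻³ / 1.11×10⁻⁴ = 1.38×10⁻⁸ F.
C₂ = κ₂ε₀A/d₂ = 2.50 × 8.85×10⁻¹² × 9.33×10⁻³ / 6.89×10⁻⁵ = 2.99×10⁻⁹ F.
C = (1/C₁ + 1/C₂)⁻¹ = 2.46×10⁻⁹ F.

2.46 nF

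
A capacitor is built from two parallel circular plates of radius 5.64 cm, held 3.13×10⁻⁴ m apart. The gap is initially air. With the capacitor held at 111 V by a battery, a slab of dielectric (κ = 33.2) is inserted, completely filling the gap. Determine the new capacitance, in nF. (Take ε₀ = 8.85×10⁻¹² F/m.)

A = π(5.64 cm)² = 9.99×10⁻³ m².
Initially C₁ = ε₀A/d = 8.85×10⁻¹² × 9.99×10⁻³ / 3.13×10⁻⁴ = 2.83×10⁻¹⁰ F.
C = κε₀A/d scales with κ, so C₂/C₁ = κ = 33.2.
C₂ = 33.2 × 2.83×10⁻¹⁰ = 9.38×10⁻⁹ F.

9.38 nF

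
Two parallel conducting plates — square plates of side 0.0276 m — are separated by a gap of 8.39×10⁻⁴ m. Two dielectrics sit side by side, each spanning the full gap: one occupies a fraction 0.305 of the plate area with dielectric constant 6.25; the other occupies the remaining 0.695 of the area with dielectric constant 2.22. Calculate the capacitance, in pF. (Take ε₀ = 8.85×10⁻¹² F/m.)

A = (0.0276 m)² = 7.62×10⁻⁴ m².
Side-by-side slabs ⇒ two capacitors in parallel, each spanning the full gap.
C₁ = κ₁ε₀A₁/d = 6.25 × 8.85×10⁻¹² × 2.32×10⁻⁴ / 8.39×10⁻⁴ = 1.53×10⁻¹¹ F.
C₂ = κ₂ε₀A₂/d = 2.22 × 8.85×10⁻¹² × 5.29×10⁻⁴ / 8.39×10⁻⁴ = 1.24×10⁻¹¹ F.
C = C₁ + C₂ = 2.77×10⁻¹¹ F.

27.7 pF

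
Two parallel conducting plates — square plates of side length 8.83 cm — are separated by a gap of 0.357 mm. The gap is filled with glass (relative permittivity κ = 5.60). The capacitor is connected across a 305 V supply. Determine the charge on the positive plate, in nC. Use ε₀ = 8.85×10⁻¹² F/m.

A = (8.83 cm)² = 7.80×10⁻³ m².
C = κε₀A/d = 5.60 × 8.85×10⁻¹² × 7.80×10⁻³ / 3.57×10⁻⁴ = 1.08×10⁻⁹ F.
Q = CV = 1.08×10⁻⁹ × 305 = 3.30×10⁻⁷ C.

330 nC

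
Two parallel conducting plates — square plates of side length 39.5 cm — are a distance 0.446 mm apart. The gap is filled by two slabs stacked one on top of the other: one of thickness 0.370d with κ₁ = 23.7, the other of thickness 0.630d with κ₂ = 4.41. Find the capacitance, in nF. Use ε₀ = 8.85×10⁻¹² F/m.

A = (39.5 cm)² = 0.156 m².
Stacked slabs ⇒ two capacitors in series, each with the full plate area.
C₁ = κ₁ε₀A/d₁ = 23.7 × 8.85×10⁻¹² × 0.156 / 1.65×10⁻⁴ = 1.98×10⁻⁷ F.
C₂ = κ₂ε₀A/d₂ = 4.41 × 8.85×10⁻¹² × 0.156 / 2.81×10⁻⁴ = 2.17×10⁻⁸ F.
C = (1/C₁ + 1/C₂)⁻¹ = 1.95×10⁻⁸ F.

19.5 nF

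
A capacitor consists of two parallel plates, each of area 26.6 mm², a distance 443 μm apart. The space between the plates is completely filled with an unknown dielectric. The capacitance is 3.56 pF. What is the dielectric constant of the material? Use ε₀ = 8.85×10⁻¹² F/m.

κ ≈ 6.70

A = 26.6 mm² = 2.66×10⁻⁵ m².
κ = Cd/(ε₀A) = 3.56×10⁻¹² × 4.43×10⁻⁴ / (8.85×10⁻¹² × 2.66×10⁻⁵) = 6.70.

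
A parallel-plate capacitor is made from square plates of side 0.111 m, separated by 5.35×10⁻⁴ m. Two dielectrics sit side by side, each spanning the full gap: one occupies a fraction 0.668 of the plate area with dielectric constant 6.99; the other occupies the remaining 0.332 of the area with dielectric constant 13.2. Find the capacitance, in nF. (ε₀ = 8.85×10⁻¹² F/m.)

1.84 nF

A = (0.111 m)² = 1.23×10⁻² m².
Side-by-side slabs ⇒ two capacitors in parallel, each spanning the full gap.
C₁ = κ₁ε₀A₁/d = 6.99 × 8.85×10⁻¹² × 8.23×10⁻³ / 5.35×10⁻⁴ = 9.52×10⁻¹⁰ F.
C₂ = κ₂ε₀A₂/d = 13.2 × 8.85×10⁻¹² × 4.09×10⁻³ / 5.35×10⁻⁴ = 8.93×10⁻¹⁰ F.
C = C₁ + C₂ = 1.84×10⁻⁹ F.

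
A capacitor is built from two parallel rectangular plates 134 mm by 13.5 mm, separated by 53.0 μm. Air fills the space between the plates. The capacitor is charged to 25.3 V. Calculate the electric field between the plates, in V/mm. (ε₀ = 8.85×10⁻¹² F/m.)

477 V/mm

E = V/d = 25.3 / 5.30×10⁻⁵ = 4.77×10⁵ V/m.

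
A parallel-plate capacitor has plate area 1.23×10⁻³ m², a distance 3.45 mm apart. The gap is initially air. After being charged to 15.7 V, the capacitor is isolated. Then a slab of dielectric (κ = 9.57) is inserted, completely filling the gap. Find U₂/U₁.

Isolated ⇒ Q is held fixed.
C₂ = 9.57 C₁ and U = Q²/(2C), so U₂/U₁ = C₁/C₂ = 0.104.

U₂/U₁ ≈ 0.104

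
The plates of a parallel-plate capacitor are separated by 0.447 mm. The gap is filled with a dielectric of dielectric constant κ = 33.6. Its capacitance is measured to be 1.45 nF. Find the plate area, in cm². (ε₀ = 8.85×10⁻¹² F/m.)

A = Cd/(κε₀) = 1.45×10⁻⁹ × 4.47×10⁻⁴ / (33.6 × 8.85×10⁻¹²) = 2.18×10⁻³ m².

21.8 cm²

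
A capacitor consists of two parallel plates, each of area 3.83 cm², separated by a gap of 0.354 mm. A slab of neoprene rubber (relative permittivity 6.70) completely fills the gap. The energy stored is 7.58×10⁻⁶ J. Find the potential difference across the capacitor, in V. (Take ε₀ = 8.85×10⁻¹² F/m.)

A = 3.83 cm² = 3.83×10⁻⁴ m².
C = κε₀A/d = 6.70 × 8.85×10⁻¹² × 3.83×10⁻⁴ / 3.54×10⁻⁴ = 6.42×10⁻¹¹ F.
V = √(2U/C) = √(2 × 7.58×10⁻⁶ / 6.42×10⁻¹¹) = 4.86×10² V.

V ≈ 486 V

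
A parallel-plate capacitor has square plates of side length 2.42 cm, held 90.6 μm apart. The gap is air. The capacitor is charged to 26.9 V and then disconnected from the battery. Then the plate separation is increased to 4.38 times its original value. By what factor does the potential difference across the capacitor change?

V₂/V₁ ≈ 4.38

Isolated ⇒ Q is held fixed.
C₂ = 0.228 C₁ and V = Q/C, so V₂/V₁ = C₁/C₂ = 4.38.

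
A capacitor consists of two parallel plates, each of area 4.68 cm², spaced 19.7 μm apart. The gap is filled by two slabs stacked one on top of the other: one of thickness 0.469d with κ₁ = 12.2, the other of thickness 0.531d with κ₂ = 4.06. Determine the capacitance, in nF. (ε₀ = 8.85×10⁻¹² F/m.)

A = 4.68 cm² = 4.68×10⁻⁴ m².
Stacked slabs ⇒ two capacitors in series, each with the full plate area.
C₁ = κ₁ε₀A/d₁ = 12.2 × 8.85×10⁻¹² × 4.68×10⁻⁴ / 9.24×10⁻⁶ = 5.47×10⁻⁹ F.
C₂ = κ₂ε₀A/d₂ = 4.06 × 8.85×10⁻¹² × 4.68×10⁻⁴ / 1.05×10⁻⁵ = 1.61×10⁻⁹ F.
C = (1/C₁ + 1/C₂)⁻¹ = 1.24×10⁻⁹ F.

C ≈ 1.24 nF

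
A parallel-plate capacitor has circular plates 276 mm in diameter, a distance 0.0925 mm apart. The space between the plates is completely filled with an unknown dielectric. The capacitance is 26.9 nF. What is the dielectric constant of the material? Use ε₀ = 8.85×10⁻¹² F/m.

A = π(276/2 mm)² = 5.98×10⁻² m².
κ = Cd/(ε₀A) = 2.69×10⁻⁸ × 9.25×10⁻⁵ / (8.85×10⁻¹² × 5.98×10⁻²) = 4.70.

κ ≈ 4.70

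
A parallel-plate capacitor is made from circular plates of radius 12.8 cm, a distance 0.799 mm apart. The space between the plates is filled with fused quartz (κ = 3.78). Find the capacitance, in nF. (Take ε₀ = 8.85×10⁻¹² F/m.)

A = π(12.8 cm)² = 5.15×10⁻² m².
C = κε₀A/d = 3.78 × 8.85×10⁻¹² × 5.15×10⁻² / 7.99×10⁻⁴ = 2.16×10⁻⁹ F.

2.16 nF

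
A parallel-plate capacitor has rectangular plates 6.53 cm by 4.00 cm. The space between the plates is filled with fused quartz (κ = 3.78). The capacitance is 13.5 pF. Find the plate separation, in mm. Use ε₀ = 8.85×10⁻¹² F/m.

6.47 mm

A = 6.53 × 4.00 cm² = 2.61×10⁻³ m².
d = κε₀A/C = 3.78 × 8.85×10⁻¹² × 2.61×10⁻³ / 1.35×10⁻¹¹ = 6.47×10⁻³ m.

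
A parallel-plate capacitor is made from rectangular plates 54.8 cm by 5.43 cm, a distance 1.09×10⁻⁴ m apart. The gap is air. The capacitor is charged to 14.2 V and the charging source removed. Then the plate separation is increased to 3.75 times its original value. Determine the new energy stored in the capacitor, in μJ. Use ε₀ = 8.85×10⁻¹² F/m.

A = 54.8 × 5.43 cm² = 2.98×10⁻² m².
Initially C₁ = ε₀A/d = 8.85×10⁻¹² × 2.98×10⁻² / 1.09×10⁻⁴ = 2.42×10⁻⁹ F.
U₁ = 2.44×10⁻⁷ J.
Isolated ⇒ Q is held fixed. C₂ = 0.267 C₁ and U = Q²/(2C), so U₂/U₁ = C₁/C₂ = 3.75.
U₂ = 3.75 × 2.44×10⁻⁷ = 9.13×10⁻⁷ J.

0.913 μJ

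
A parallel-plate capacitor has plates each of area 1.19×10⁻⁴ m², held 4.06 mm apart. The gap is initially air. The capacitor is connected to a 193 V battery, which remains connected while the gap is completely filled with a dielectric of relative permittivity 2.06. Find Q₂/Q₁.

Q₂/Q₁ ≈ 2.06

Battery connected ⇒ V is held fixed.
C₂ = 2.06 C₁ and Q = CV, so Q₂/Q₁ = C₂/C₁ = 2.06.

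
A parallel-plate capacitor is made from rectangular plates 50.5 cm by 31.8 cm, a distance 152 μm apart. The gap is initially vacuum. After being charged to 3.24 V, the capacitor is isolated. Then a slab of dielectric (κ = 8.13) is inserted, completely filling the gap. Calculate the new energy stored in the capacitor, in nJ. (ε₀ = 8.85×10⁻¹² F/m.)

U ≈ 6.04 nJ

A = 50.5 × 31.8 cm² = 0.161 m².
Initially C₁ = ε₀A/d = 8.85×10⁻¹² × 0.161 / 1.52×10⁻⁴ = 9.35×10⁻⁹ F.
U₁ = 4.91×10⁻⁸ J.
Isolated ⇒ Q is held fixed. C₂ = 8.13 C₁ and U = Q²/(2C), so U₂/U₁ = C₁/C₂ = 0.123.
U₂ = 0.123 × 4.91×10⁻⁸ = 6.04×10⁻⁹ J.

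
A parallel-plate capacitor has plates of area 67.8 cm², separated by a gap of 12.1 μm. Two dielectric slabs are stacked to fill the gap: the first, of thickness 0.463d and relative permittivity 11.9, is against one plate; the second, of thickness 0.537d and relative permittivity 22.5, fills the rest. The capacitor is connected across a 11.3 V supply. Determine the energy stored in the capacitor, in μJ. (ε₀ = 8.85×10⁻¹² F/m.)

A = 67.8 cm² = 6.78×10⁻³ m².
Stacked slabs ⇒ two capacitors in series, each with the full plate area.
C₁ = κ₁ε₀A/d₁ = 11.9 × 8.85×10⁻¹² × 6.78×10⁻³ / 5.60×10⁻⁶ = 1.27×10⁻⁷ F.
C₂ = κ₂ε₀A/d₂ = 22.5 × 8.85×10⁻¹² × 6.78×10⁻³ / 6.50×10⁻⁶ = 2.08×10⁻⁷ F.
C = (1/C₁ + 1/C₂)⁻¹ = 7.90×10⁻⁸ F.
U = ½CV² = ½ × 7.90×10⁻⁸ × (11.3)² = 5.04×10⁻⁶ J.

U ≈ 5.04 μJ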